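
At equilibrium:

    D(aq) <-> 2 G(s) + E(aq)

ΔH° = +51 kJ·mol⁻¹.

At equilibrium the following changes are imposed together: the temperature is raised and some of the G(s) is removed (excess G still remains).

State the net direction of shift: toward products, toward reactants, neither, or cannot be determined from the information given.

The forward reaction is endothermic. Raising T favours the endothermic direction — shift to the right.
G is a pure solid; its activity is 1 regardless of amount, so Q is unaffected — no shift from this change.
Only the nonzero effect(s) matter; the net shift is to the right.

right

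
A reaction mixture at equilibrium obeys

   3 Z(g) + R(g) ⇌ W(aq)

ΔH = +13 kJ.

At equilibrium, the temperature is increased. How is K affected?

K depends on temperature via the van 't Hoff relation. The forward reaction is endothermic, so raising T increases K.

increases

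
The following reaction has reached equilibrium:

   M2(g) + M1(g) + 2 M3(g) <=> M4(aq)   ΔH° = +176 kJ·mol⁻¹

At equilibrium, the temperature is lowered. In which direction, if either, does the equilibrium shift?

The forward reaction is endothermic. Lowering T favours the exothermic direction — shift to the left.

left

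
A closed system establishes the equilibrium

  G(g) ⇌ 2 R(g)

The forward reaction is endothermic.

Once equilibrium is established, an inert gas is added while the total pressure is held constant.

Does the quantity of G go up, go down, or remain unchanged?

Adding inert gas at constant total pressure expands the volume and lowers every reacting partial pressure. With Δn_gas = 2 − 1 = +1, Q moves away from K toward the side with fewer gas moles, so the system shifts toward the side with more gas moles — to the right.
The net shift is to the right. G is a reactant, so its amount decreases.

decreases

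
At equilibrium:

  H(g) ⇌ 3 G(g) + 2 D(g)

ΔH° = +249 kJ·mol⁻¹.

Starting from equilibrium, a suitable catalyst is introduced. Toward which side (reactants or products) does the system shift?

no shift

A catalyst speeds both forward and reverse rates equally; it changes neither Q nor K — no shift from this change.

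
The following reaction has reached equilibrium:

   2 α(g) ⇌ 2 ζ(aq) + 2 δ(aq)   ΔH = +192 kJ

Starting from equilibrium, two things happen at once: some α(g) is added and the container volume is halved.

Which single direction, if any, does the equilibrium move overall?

Adding α (g), a reactant, drives the reaction to the right.
Gas moles: reactants 2, products 0 (Δn_gas = -2). Compression shifts the system toward the side with fewer moles of gas — to the right.
All effects act in the same direction — net shift to the right.

right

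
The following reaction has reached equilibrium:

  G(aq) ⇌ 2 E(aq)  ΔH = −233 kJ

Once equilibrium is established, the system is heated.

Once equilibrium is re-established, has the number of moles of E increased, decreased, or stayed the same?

The forward reaction is exothermic. Raising T favours the endothermic direction — shift to the left.
The net shift is to the left. E is a product, so its amount decreases.

decreases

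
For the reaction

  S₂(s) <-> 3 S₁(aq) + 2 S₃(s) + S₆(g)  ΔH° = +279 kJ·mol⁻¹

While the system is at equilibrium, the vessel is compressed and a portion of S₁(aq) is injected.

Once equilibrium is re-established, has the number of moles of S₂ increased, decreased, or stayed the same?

increases

Gas moles: reactants 0, products 1 (Δn_gas = +1). Compression shifts the system toward the side with fewer moles of gas — to the left.
Adding S₁ (aq), a product, drives the reaction to the left.
The net shift is to the left. S₂ is a reactant, so its amount increases.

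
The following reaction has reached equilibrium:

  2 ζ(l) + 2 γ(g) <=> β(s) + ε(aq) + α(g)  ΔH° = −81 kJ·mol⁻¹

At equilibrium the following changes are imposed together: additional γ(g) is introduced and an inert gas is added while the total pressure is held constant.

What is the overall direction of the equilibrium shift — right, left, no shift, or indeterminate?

Adding γ (g), a reactant, drives the reaction to the right.
Adding inert gas at constant total pressure expands the volume and lowers every reacting partial pressure. With Δn_gas = 1 − 2 = -1, Q moves away from K toward the side with fewer gas moles, so the system shifts toward the side with more gas moles — to the left.
The individual effects push in opposite directions; without quantitative information the net direction cannot be determined.

cannot be determined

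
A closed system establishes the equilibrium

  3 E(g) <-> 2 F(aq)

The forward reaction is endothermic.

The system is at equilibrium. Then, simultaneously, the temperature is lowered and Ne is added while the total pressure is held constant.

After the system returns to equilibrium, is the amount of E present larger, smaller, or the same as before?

increases

The forward reaction is endothermic. Lowering T favours the exothermic direction — shift to the left.
Adding inert gas at constant total pressure expands the volume and lowers every reacting partial pressure. With Δn_gas = 0 − 3 = -3, Q moves away from K toward the side with fewer gas moles, so the system shifts toward the side with more gas moles — to the left.
The net shift is to the left. E is a reactant, so its amount increases.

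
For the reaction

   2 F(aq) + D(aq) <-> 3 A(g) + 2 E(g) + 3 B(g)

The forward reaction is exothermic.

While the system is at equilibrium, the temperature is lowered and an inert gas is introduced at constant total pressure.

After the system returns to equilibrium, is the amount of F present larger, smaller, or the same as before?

decreases

The forward reaction is exothermic. Lowering T favours the exothermic direction — shift to the right.
Adding inert gas at constant total pressure expands the volume and lowers every reacting partial pressure. With Δn_gas = 8 − 0 = +8, Q moves away from K toward the side with fewer gas moles, so the system shifts toward the side with more gas moles — to the right.
The net shift is to the right. F is a reactant, so its amount decreases.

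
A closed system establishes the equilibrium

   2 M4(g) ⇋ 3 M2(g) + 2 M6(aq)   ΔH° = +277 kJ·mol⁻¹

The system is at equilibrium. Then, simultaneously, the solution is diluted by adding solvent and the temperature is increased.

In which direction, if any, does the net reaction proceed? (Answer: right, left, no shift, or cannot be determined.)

Dilution lowers every aqueous concentration by the same factor. Δn_aq = 2 − 0 = +2, so the system shifts toward the side with more dissolved moles — to the right.
The forward reaction is endothermic. Raising T favours the endothermic direction — shift to the right.
All effects act in the same direction — net shift to the right.

right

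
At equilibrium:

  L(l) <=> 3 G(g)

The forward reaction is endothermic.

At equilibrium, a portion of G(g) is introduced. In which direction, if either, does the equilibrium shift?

left

Adding G (g), a product, drives the reaction to the left.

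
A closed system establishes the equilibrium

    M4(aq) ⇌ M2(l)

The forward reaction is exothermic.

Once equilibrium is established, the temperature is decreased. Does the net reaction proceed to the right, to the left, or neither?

The forward reaction is exothermic. Lowering T favours the exothermic direction — shift to the right.

right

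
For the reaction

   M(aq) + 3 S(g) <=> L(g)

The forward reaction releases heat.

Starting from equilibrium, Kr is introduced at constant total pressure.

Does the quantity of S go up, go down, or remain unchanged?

Adding inert gas at constant total pressure expands the volume and lowers every reacting partial pressure. With Δn_gas = 1 − 3 = -2, Q moves away from K toward the side with fewer gas moles, so the system shifts toward the side with more gas moles — to the left.
The net shift is to the left. S is a reactant, so its amount increases.

increases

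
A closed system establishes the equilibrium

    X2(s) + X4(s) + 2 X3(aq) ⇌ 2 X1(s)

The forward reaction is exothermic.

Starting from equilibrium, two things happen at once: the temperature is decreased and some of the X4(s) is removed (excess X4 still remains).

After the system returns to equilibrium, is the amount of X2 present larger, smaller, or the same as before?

decreases

The forward reaction is exothermic. Lowering T favours the exothermic direction — shift to the right.
X4 is a pure solid; its activity is 1 regardless of amount, so Q is unaffected — no shift from this change.
The net shift is to the right. X2 is a reactant, so its amount decreases.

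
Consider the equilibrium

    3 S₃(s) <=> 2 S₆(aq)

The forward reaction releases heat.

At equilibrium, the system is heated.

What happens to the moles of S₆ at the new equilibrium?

decreases

The forward reaction is exothermic. Raising T favours the endothermic direction — shift to the left.
The net shift is to the left. S₆ is a product, so its amount decreases.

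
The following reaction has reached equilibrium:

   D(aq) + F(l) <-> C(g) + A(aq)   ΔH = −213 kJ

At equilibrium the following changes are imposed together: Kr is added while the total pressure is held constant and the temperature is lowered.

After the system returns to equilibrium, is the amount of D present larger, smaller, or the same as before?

Adding inert gas at constant total pressure expands the volume and lowers every reacting partial pressure. With Δn_gas = 1 − 0 = +1, Q moves away from K toward the side with fewer gas moles, so the system shifts toward the side with more gas moles — to the right.
The forward reaction is exothermic. Lowering T favours the exothermic direction — shift to the right.
The net shift is to the right. D is a reactant, so its amount decreases.

decreases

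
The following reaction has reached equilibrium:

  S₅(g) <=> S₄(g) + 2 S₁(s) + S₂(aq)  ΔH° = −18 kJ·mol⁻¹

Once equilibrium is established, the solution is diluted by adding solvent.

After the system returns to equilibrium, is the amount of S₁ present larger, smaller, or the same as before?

increases

Dilution lowers every aqueous concentration by the same factor. Δn_aq = 1 − 0 = +1, so the system shifts toward the side with more dissolved moles — to the right.
The net shift is to the right. S₁ is a product, so its amount increases.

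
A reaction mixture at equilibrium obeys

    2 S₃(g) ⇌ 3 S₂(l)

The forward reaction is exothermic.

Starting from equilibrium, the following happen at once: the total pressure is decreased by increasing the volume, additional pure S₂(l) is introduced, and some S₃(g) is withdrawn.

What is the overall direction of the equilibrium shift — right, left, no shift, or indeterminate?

left

Gas moles: reactants 2, products 0 (Δn_gas = -2). Expansion shifts the system toward the side with more moles of gas — to the left.
S₂ is a pure liquid; its activity is 1 regardless of amount, so Q is unaffected — no shift from this change.
Removing S₃ (g), a reactant, drives the reaction to the left.
Only the nonzero effect(s) matter; the net shift is to the left.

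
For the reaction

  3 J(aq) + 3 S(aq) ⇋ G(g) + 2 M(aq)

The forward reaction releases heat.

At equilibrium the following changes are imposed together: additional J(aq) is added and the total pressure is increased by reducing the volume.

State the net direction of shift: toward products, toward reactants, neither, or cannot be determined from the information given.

Adding J (aq), a reactant, drives the reaction to the right.
Gas moles: reactants 0, products 1 (Δn_gas = +1). Compression shifts the system toward the side with fewer moles of gas — to the left.
The individual effects push in opposite directions; without quantitative information the net direction cannot be determined.

cannot be determined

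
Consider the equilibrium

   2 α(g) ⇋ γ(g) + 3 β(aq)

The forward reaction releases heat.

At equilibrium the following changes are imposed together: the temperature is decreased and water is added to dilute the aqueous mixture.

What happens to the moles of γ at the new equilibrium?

increases

The forward reaction is exothermic. Lowering T favours the exothermic direction — shift to the right.
Dilution lowers every aqueous concentration by the same factor. Δn_aq = 3 − 0 = +3, so the system shifts toward the side with more dissolved moles — to the right.
The net shift is to the right. γ is a product, so its amount increases.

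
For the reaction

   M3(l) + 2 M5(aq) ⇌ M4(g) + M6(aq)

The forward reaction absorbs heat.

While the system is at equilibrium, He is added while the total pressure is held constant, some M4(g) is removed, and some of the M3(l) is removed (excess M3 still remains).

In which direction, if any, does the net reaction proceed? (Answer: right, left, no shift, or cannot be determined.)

Adding inert gas at constant total pressure expands the volume and lowers every reacting partial pressure. With Δn_gas = 1 − 0 = +1, Q moves away from K toward the side with fewer gas moles, so the system shifts toward the side with more gas moles — to the right.
Removing M4 (g), a product, drives the reaction to the right.
M3 is a pure liquid; its activity is 1 regardless of amount, so Q is unaffected — no shift from this change.
Only the nonzero effect(s) matter; the net shift is to the right.

right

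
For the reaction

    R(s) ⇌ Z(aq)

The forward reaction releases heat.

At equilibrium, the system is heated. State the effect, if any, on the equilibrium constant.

decreases

K depends on temperature via the van 't Hoff relation. The forward reaction is exothermic, so raising T decreases K.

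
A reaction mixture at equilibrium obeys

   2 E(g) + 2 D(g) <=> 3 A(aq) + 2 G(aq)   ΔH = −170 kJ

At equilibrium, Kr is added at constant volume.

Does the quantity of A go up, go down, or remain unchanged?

At constant volume, adding an inert gas leaves every reacting species' partial pressure unchanged, so Q is unchanged — no shift from this change.
No net shift occurs, so the amount of A is unchanged.

unchanged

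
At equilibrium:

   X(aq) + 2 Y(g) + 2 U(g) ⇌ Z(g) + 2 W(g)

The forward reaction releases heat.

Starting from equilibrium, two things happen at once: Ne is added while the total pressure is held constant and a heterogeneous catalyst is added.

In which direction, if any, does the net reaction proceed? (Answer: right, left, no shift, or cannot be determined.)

left

Adding inert gas at constant total pressure expands the volume and lowers every reacting partial pressure. With Δn_gas = 3 − 4 = -1, Q moves away from K toward the side with fewer gas moles, so the system shifts toward the side with more gas moles — to the left.
A catalyst speeds both forward and reverse rates equally; it changes neither Q nor K — no shift from this change.
Only the nonzero effect(s) matter; the net shift is to the left.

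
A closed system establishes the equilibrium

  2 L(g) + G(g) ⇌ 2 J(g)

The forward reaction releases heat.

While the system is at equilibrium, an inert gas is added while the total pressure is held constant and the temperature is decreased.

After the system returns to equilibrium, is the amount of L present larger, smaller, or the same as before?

Adding inert gas at constant total pressure expands the volume and lowers every reacting partial pressure. With Δn_gas = 2 − 3 = -1, Q moves away from K toward the side with fewer gas moles, so the system shifts toward the side with more gas moles — to the left.
The forward reaction is exothermic. Lowering T favours the exothermic direction — shift to the right.
The two effects oppose each other, so the net shift — and hence the change in L — cannot be determined from the given information.

cannot be determined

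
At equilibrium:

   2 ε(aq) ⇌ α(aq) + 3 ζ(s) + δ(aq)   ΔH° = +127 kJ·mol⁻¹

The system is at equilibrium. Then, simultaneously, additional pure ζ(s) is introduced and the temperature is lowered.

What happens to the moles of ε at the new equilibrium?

ζ is a pure solid; its activity is 1 regardless of amount, so Q is unaffected — no shift from this change.
The forward reaction is endothermic. Lowering T favours the exothermic direction — shift to the left.
The net shift is to the left. ε is a reactant, so its amount increases.

increases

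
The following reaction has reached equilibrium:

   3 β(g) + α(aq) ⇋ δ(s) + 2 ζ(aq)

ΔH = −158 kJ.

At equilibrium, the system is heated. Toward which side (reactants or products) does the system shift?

The forward reaction is exothermic. Raising T favours the endothermic direction — shift to the left.

left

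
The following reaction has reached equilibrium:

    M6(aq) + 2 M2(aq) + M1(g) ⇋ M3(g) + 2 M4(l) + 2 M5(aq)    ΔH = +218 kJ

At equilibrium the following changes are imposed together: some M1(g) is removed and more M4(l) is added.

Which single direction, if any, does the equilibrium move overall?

Removing M1 (g), a reactant, drives the reaction to the left.
M4 is a pure liquid; its activity is 1 regardless of amount, so Q is unaffected — no shift from this change.
Only the nonzero effect(s) matter; the net shift is to the left.

left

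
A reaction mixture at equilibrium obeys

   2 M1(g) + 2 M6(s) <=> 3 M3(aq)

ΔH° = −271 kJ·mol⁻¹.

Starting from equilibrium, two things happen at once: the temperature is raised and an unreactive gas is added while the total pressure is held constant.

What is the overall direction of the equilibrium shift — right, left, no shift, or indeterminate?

The forward reaction is exothermic. Raising T favours the endothermic direction — shift to the left.
Adding inert gas at constant total pressure expands the volume and lowers every reacting partial pressure. With Δn_gas = 0 − 2 = -2, Q moves away from K toward the side with fewer gas moles, so the system shifts toward the side with more gas moles — to the left.
All effects act in the same direction — net shift to the left.

left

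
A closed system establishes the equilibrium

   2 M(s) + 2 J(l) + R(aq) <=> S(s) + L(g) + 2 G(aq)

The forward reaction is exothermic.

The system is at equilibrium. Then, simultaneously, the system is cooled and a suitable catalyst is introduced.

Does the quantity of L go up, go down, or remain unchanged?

increases

The forward reaction is exothermic. Lowering T favours the exothermic direction — shift to the right.
A catalyst speeds both forward and reverse rates equally; it changes neither Q nor K — no shift from this change.
The net shift is to the right. L is a product, so its amount increases.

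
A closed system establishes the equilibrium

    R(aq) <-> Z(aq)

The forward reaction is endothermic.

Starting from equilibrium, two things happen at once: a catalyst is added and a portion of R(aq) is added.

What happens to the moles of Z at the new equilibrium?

increases

A catalyst speeds both forward and reverse rates equally; it changes neither Q nor K — no shift from this change.
Adding R (aq), a reactant, drives the reaction to the right.
The net shift is to the right. Z is a product, so its amount increases.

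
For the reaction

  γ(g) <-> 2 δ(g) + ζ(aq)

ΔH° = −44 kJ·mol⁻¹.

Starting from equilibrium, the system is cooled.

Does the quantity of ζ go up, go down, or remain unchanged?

increases

The forward reaction is exothermic. Lowering T favours the exothermic direction — shift to the right.
The net shift is to the right. ζ is a product, so its amount increases.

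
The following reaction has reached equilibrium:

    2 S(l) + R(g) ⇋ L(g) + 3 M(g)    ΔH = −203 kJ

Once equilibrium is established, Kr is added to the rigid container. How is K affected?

unchanged

The equilibrium constant depends only on temperature. This perturbation changes neither the position of equilibrium nor K.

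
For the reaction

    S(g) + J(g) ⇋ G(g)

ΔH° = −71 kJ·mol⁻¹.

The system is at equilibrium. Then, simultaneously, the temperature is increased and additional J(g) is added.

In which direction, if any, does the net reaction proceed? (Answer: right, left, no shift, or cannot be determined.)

The forward reaction is exothermic. Raising T favours the endothermic direction — shift to the left.
Adding J (g), a reactant, drives the reaction to the right.
The individual effects push in opposite directions; without quantitative information the net direction cannot be determined.

cannot be determined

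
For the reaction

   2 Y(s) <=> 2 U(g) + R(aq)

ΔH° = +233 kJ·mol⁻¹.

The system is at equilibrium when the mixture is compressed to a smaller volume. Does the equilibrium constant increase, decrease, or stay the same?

unchanged

The equilibrium constant depends only on temperature. This perturbation may move the position of equilibrium, but since T is unchanged, K itself is unchanged.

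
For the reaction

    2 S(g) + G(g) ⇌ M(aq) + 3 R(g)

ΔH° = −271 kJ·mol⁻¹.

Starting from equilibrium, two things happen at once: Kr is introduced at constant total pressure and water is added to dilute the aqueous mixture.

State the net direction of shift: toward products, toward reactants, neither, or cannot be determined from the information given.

Adding inert gas at constant total pressure expands the volume, scaling every reacting partial pressure by the same factor. Δn_gas = 3 − 3 = 0, so Q is unchanged — no shift.
Dilution lowers every aqueous concentration by the same factor. Δn_aq = 1 − 0 = +1, so the system shifts toward the side with more dissolved moles — to the right.
Only the nonzero effect(s) matter; the net shift is to the right.

right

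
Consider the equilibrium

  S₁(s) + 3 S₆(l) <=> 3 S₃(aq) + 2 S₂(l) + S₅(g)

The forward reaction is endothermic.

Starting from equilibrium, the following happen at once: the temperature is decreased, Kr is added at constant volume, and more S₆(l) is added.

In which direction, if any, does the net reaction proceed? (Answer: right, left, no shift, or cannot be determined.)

The forward reaction is endothermic. Lowering T favours the exothermic direction — shift to the left.
At constant volume, adding an inert gas leaves every reacting species' partial pressure unchanged, so Q is unchanged — no shift from this change.
S₆ is a pure liquid; its activity is 1 regardless of amount, so Q is unaffected — no shift from this change.
Only the nonzero effect(s) matter; the net shift is to the left.

left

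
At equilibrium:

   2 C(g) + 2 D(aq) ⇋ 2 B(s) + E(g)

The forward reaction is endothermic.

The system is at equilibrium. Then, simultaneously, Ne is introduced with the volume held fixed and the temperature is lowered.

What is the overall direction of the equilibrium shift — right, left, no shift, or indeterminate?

left

At constant volume, adding an inert gas leaves every reacting species' partial pressure unchanged, so Q is unchanged — no shift from this change.
The forward reaction is endothermic. Lowering T favours the exothermic direction — shift to the left.
Only the nonzero effect(s) matter; the net shift is to the left.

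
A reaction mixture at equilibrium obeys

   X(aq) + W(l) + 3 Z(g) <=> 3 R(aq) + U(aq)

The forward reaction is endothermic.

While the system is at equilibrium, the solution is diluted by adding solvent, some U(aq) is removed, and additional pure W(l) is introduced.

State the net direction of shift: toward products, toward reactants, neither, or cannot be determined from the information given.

right

Dilution lowers every aqueous concentration by the same factor. Δn_aq = 4 − 1 = +3, so the system shifts toward the side with more dissolved moles — to the right.
Removing U (aq), a product, drives the reaction to the right.
W is a pure liquid; its activity is 1 regardless of amount, so Q is unaffected — no shift from this change.
Only the nonzero effect(s) matter; the net shift is to the right.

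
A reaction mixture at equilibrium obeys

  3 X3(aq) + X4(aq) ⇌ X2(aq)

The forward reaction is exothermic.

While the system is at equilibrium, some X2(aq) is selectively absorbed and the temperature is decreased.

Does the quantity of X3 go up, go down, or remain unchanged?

decreases

Removing X2 (aq), a product, drives the reaction to the right.
The forward reaction is exothermic. Lowering T favours the exothermic direction — shift to the right.
The net shift is to the right. X3 is a reactant, so its amount decreases.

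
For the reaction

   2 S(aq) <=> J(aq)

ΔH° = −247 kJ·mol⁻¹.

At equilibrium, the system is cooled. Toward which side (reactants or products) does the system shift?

The forward reaction is exothermic. Lowering T favours the exothermic direction — shift to the right.

right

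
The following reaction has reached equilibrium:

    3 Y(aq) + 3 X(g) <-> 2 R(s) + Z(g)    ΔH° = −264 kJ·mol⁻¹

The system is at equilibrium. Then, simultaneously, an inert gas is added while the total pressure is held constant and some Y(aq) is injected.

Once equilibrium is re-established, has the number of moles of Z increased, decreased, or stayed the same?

cannot be determined

Adding inert gas at constant total pressure expands the volume and lowers every reacting partial pressure. With Δn_gas = 1 − 3 = -2, Q moves away from K toward the side with fewer gas moles, so the system shifts toward the side with more gas moles — to the left.
Adding Y (aq), a reactant, drives the reaction to the right.
The two effects oppose each other, so the net shift — and hence the change in Z — cannot be determined from the given information.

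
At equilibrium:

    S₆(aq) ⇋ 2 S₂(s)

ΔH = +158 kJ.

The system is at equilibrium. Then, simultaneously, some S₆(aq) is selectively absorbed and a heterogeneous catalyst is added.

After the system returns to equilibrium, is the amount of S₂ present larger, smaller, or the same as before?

Removing S₆ (aq), a reactant, drives the reaction to the left.
A catalyst speeds both forward and reverse rates equally; it changes neither Q nor K — no shift from this change.
The net shift is to the left. S₂ is a product, so its amount decreases.

decreases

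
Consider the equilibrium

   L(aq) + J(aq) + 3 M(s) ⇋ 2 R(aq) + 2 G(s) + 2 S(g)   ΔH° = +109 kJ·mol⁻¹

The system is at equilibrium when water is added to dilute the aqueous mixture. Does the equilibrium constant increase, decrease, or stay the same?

unchanged

The equilibrium constant depends only on temperature. This perturbation changes neither the position of equilibrium nor K.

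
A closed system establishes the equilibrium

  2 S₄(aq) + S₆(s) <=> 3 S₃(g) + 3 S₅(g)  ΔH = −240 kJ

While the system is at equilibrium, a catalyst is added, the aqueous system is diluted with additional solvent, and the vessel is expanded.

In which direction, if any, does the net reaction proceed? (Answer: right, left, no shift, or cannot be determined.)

A catalyst speeds both forward and reverse rates equally; it changes neither Q nor K — no shift from this change.
Dilution lowers every aqueous concentration by the same factor. Δn_aq = 0 − 2 = -2, so the system shifts toward the side with more dissolved moles — to the left.
Gas moles: reactants 0, products 6 (Δn_gas = +6). Expansion shifts the system toward the side with more moles of gas — to the right.
The individual effects push in opposite directions; without quantitative information the net direction cannot be determined.

cannot be determined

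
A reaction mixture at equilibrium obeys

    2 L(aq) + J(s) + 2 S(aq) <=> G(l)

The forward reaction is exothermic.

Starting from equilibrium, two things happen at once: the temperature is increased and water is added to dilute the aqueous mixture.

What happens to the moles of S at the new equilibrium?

increases

The forward reaction is exothermic. Raising T favours the endothermic direction — shift to the left.
Dilution lowers every aqueous concentration by the same factor. Δn_aq = 0 − 4 = -4, so the system shifts toward the side with more dissolved moles — to the left.
The net shift is to the left. S is a reactant, so its amount increases.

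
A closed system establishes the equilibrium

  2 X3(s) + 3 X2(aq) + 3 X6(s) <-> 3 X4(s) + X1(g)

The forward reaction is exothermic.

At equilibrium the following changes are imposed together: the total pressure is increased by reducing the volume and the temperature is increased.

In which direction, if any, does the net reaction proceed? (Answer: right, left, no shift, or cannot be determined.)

Gas moles: reactants 0, products 1 (Δn_gas = +1). Compression shifts the system toward the side with fewer moles of gas — to the left.
The forward reaction is exothermic. Raising T favours the endothermic direction — shift to the left.
All effects act in the same direction — net shift to the left.

left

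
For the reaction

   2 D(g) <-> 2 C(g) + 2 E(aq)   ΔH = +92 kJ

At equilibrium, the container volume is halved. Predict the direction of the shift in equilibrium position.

Gas moles: reactants 2, products 2. Δn_gas = 0, so a volume change leaves Q equal to K — no shift from this change.

no shift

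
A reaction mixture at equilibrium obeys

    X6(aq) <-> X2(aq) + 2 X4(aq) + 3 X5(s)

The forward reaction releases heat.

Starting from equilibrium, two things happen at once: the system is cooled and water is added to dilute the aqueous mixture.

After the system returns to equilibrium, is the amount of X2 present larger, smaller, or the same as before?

increases

The forward reaction is exothermic. Lowering T favours the exothermic direction — shift to the right.
Dilution lowers every aqueous concentration by the same factor. Δn_aq = 3 − 1 = +2, so the system shifts toward the side with more dissolved moles — to the right.
The net shift is to the right. X2 is a product, so its amount increases.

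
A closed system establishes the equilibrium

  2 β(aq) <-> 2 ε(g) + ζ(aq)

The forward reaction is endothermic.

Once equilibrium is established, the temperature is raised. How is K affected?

increases

K depends on temperature via the van 't Hoff relation. The forward reaction is endothermic, so raising T increases K.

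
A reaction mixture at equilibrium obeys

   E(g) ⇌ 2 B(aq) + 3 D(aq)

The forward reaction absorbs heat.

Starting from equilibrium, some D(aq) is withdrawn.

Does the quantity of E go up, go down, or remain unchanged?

Removing D (aq), a product, drives the reaction to the right.
The net shift is to the right. E is a reactant, so its amount decreases.

decreases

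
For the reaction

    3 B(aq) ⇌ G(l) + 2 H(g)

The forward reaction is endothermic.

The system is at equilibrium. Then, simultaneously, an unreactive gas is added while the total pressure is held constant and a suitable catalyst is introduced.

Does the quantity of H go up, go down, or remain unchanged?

Adding inert gas at constant total pressure expands the volume and lowers every reacting partial pressure. With Δn_gas = 2 − 0 = +2, Q moves away from K toward the side with fewer gas moles, so the system shifts toward the side with more gas moles — to the right.
A catalyst speeds both forward and reverse rates equally; it changes neither Q nor K — no shift from this change.
The net shift is to the right. H is a product, so its amount increases.

increases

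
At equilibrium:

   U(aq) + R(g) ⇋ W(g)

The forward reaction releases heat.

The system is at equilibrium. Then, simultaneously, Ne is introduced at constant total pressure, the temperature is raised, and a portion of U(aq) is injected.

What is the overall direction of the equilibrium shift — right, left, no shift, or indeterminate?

cannot be determined

Adding inert gas at constant total pressure expands the volume, scaling every reacting partial pressure by the same factor. Δn_gas = 1 − 1 = 0, so Q is unchanged — no shift.
The forward reaction is exothermic. Raising T favours the endothermic direction — shift to the left.
Adding U (aq), a reactant, drives the reaction to the right.
The individual effects push in opposite directions; without quantitative information the net direction cannot be determined.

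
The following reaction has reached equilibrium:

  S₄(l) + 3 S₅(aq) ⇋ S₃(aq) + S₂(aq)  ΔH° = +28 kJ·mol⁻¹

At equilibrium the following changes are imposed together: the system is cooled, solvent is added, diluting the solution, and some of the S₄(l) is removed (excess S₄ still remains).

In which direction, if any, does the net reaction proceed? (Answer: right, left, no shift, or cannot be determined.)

left

The forward reaction is endothermic. Lowering T favours the exothermic direction — shift to the left.
Dilution lowers every aqueous concentration by the same factor. Δn_aq = 2 − 3 = -1, so the system shifts toward the side with more dissolved moles — to the left.
S₄ is a pure liquid; its activity is 1 regardless of amount, so Q is unaffected — no shift from this change.
Only the nonzero effect(s) matter; the net shift is to the left.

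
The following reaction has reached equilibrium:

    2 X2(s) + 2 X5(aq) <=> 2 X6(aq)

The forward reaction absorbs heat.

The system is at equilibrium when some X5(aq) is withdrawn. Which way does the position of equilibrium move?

Removing X5 (aq), a reactant, drives the reaction to the left.

left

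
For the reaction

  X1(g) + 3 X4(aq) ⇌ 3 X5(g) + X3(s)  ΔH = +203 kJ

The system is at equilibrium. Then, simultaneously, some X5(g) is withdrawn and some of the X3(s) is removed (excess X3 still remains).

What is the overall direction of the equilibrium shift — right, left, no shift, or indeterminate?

Removing X5 (g), a product, drives the reaction to the right.
X3 is a pure solid; its activity is 1 regardless of amount, so Q is unaffected — no shift from this change.
Only the nonzero effect(s) matter; the net shift is to the right.

right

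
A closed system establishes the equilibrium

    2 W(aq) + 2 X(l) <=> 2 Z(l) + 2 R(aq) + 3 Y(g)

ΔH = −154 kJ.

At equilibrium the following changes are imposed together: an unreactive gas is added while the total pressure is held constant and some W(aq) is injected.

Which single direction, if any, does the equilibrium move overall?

Adding inert gas at constant total pressure expands the volume and lowers every reacting partial pressure. With Δn_gas = 3 − 0 = +3, Q moves away from K toward the side with fewer gas moles, so the system shifts toward the side with more gas moles — to the right.
Adding W (aq), a reactant, drives the reaction to the right.
All effects act in the same direction — net shift to the right.

right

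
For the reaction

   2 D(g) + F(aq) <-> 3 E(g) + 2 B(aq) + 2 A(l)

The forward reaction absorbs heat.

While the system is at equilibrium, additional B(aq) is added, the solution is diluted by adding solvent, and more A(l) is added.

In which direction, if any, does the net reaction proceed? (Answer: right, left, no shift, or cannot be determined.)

Adding B (aq), a product, drives the reaction to the left.
Dilution lowers every aqueous concentration by the same factor. Δn_aq = 2 − 1 = +1, so the system shifts toward the side with more dissolved moles — to the right.
A is a pure liquid; its activity is 1 regardless of amount, so Q is unaffected — no shift from this change.
The individual effects push in opposite directions; without quantitative information the net direction cannot be determined.

cannot be determined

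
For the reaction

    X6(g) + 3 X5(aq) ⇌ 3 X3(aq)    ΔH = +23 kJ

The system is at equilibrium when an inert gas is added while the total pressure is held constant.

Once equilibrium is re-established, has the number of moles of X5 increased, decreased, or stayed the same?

increases

Adding inert gas at constant total pressure expands the volume and lowers every reacting partial pressure. With Δn_gas = 0 − 1 = -1, Q moves away from K toward the side with fewer gas moles, so the system shifts toward the side with more gas moles — to the left.
The net shift is to the left. X5 is a reactant, so its amount increases.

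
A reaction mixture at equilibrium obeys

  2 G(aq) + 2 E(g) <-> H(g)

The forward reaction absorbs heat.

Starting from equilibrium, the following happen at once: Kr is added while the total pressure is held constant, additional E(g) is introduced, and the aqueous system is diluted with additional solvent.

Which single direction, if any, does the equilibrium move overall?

Adding inert gas at constant total pressure expands the volume and lowers every reacting partial pressure. With Δn_gas = 1 − 2 = -1, Q moves away from K toward the side with fewer gas moles, so the system shifts toward the side with more gas moles — to the left.
Adding E (g), a reactant, drives the reaction to the right.
Dilution lowers every aqueous concentration by the same factor. Δn_aq = 0 − 2 = -2, so the system shifts toward the side with more dissolved moles — to the left.
The individual effects push in opposite directions; without quantitative information the net direction cannot be determined.

cannot be determined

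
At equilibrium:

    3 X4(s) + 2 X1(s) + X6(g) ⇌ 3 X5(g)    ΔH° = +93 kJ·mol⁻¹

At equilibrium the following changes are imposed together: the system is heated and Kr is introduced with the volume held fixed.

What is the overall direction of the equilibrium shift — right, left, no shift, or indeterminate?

The forward reaction is endothermic. Raising T favours the endothermic direction — shift to the right.
At constant volume, adding an inert gas leaves every reacting species' partial pressure unchanged, so Q is unchanged — no shift from this change.
Only the nonzero effect(s) matter; the net shift is to the right.

right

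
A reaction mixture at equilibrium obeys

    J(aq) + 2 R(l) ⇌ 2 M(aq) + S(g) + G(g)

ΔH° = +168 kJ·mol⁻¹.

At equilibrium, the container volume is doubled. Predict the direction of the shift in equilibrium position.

Gas moles: reactants 0, products 2 (Δn_gas = +2). Expansion shifts the system toward the side with more moles of gas — to the right.

right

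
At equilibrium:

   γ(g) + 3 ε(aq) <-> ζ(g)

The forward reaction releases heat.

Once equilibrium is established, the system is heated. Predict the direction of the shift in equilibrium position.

left

The forward reaction is exothermic. Raising T favours the endothermic direction — shift to the left.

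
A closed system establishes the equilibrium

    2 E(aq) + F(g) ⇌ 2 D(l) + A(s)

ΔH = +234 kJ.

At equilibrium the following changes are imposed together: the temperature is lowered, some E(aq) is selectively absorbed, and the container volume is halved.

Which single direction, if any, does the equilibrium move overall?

The forward reaction is endothermic. Lowering T favours the exothermic direction — shift to the left.
Removing E (aq), a reactant, drives the reaction to the left.
Gas moles: reactants 1, products 0 (Δn_gas = -1). Compression shifts the system toward the side with fewer moles of gas — to the right.
The individual effects push in opposite directions; without quantitative information the net direction cannot be determined.

cannot be determined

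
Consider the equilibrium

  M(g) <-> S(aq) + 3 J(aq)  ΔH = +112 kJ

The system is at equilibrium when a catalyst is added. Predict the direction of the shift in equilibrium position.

A catalyst speeds both forward and reverse rates equally; it changes neither Q nor K — no shift from this change.

no shift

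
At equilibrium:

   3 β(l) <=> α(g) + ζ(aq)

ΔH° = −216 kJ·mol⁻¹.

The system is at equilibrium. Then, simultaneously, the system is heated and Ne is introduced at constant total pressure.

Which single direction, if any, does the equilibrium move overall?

The forward reaction is exothermic. Raising T favours the endothermic direction — shift to the left.
Adding inert gas at constant total pressure expands the volume and lowers every reacting partial pressure. With Δn_gas = 1 − 0 = +1, Q moves away from K toward the side with fewer gas moles, so the system shifts toward the side with more gas moles — to the right.
The individual effects push in opposite directions; without quantitative information the net direction cannot be determined.

cannot be determined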